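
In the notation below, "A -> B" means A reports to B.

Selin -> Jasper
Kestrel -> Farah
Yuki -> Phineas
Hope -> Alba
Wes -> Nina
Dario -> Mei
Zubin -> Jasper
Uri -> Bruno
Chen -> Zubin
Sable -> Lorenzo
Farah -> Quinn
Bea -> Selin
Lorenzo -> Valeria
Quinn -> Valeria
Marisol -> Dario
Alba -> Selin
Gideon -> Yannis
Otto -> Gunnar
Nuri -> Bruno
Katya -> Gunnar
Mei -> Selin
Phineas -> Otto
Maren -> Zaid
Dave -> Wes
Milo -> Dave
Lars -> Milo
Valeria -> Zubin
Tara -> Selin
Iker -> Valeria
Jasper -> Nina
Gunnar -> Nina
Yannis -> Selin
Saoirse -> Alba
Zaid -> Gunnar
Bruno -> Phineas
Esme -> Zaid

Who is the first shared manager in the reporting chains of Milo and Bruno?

Nina

Milo's chain of managers is Dave, Wes, Nina. Bruno's chain of managers is Phineas, Otto, Gunnar, Nina. The first manager that appears in both chains is Nina.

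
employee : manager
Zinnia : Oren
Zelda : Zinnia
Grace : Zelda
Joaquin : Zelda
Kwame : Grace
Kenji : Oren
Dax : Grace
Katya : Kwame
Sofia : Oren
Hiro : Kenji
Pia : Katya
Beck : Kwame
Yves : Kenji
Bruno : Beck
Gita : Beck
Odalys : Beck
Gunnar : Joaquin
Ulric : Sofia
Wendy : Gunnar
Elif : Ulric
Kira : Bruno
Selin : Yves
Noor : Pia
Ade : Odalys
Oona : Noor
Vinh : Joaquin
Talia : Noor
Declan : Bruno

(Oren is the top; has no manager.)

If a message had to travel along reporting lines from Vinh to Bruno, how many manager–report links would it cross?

6

Vinh is 2 levels below Zelda, and Bruno is 4 levels below Zelda (their lowest common manager). The shortest path runs up from Vinh to Zelda and back down to Bruno: 2 + 4 = 6 links.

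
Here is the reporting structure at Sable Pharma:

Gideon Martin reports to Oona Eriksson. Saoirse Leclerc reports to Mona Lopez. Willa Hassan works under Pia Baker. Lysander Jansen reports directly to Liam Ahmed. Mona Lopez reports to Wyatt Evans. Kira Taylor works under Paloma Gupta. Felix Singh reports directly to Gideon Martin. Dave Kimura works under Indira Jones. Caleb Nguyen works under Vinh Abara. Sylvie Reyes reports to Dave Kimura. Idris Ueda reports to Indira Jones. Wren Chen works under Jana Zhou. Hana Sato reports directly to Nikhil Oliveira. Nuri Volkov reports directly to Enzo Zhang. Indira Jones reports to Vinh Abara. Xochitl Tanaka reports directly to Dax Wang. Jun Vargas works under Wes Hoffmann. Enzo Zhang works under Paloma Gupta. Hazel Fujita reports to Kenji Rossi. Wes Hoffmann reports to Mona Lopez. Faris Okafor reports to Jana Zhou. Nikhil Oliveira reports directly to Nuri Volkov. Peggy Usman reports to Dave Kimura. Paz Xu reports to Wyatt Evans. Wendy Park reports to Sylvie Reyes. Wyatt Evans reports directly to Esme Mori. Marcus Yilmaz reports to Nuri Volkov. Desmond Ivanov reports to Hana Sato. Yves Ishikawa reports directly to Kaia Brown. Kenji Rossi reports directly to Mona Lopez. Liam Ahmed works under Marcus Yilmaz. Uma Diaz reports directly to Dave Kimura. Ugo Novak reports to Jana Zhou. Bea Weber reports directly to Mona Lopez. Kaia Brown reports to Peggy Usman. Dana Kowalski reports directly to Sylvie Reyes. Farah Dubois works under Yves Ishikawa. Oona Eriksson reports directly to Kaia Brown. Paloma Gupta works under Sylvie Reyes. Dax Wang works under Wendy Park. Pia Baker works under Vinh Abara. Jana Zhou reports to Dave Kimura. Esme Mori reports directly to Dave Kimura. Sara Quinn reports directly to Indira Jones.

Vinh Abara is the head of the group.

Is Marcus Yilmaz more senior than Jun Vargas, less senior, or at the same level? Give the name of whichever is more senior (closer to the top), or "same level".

Both Marcus Yilmaz and Jun Vargas are 7 levels below Vinh Abara.

same level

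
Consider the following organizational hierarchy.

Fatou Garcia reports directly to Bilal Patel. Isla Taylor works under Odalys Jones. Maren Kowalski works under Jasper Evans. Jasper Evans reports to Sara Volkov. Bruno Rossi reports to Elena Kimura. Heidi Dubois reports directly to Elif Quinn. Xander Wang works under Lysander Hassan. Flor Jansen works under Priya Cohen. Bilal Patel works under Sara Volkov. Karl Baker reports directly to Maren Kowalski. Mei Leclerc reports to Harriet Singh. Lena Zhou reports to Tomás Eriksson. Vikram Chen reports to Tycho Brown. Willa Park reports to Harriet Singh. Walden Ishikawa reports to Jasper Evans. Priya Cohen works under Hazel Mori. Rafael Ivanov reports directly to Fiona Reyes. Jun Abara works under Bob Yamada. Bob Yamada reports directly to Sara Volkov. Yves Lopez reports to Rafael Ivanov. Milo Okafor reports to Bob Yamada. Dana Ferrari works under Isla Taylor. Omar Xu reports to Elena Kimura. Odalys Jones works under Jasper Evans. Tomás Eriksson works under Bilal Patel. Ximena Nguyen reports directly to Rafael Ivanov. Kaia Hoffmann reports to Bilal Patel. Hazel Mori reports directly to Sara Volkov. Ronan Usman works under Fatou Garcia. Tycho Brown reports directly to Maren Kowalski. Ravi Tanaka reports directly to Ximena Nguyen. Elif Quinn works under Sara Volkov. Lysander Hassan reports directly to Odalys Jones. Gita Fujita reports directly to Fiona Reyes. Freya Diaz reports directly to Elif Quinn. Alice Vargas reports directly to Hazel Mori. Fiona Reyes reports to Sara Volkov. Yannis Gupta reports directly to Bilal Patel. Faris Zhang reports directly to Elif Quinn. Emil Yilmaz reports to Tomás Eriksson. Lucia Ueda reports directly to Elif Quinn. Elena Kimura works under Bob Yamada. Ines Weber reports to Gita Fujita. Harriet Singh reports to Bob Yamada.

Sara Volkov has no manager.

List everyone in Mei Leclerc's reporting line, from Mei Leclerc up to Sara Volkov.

Mei Leclerc -> Harriet Singh -> Bob Yamada -> Sara Volkov

Mei Leclerc reports to Harriet Singh. Harriet Singh reports to Bob Yamada. Bob Yamada reports to Sara Volkov. Sara Volkov is at the top.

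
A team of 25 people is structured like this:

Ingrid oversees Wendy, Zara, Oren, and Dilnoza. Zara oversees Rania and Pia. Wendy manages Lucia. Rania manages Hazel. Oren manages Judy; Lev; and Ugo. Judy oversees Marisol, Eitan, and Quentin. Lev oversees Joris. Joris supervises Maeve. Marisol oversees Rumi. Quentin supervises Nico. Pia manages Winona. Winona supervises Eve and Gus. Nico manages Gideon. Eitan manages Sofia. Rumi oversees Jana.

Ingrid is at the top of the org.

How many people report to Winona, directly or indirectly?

2

Winona directly manages Eve, Gus. Eve has no reports. Gus has no reports. So Winona's organization is 2 direct reports plus everyone under them: 1 + 1 = 2.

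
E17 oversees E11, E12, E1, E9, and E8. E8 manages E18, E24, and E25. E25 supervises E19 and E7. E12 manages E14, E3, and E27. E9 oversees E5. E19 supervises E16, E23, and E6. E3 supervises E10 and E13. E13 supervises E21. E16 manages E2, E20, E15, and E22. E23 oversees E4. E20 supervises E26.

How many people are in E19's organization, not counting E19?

E19 directly manages E16, E23, E6. Under E16: E22, E15, E20, E26, E2 (5). Under E23: E4 (1). E6 has no reports. So E19's organization is 3 direct reports plus everyone under them: 6 + 2 + 1 = 9.

9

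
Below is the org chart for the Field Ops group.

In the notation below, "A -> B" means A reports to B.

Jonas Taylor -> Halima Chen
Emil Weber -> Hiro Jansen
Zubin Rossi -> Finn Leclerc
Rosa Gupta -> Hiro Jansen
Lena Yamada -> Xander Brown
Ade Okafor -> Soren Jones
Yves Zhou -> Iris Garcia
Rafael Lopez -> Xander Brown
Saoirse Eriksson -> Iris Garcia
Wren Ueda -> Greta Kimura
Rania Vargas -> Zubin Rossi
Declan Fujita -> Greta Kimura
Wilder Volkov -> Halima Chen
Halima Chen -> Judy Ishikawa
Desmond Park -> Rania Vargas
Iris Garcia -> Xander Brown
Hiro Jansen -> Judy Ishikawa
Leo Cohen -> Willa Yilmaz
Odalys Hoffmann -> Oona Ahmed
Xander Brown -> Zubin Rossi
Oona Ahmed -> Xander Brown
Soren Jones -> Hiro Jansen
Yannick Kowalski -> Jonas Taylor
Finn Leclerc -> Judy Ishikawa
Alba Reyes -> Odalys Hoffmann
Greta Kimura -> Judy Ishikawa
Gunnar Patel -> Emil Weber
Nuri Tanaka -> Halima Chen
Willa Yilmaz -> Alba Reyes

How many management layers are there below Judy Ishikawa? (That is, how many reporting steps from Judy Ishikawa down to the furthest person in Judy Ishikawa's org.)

8

The longest chain under Judy Ishikawa runs Judy Ishikawa → Finn Leclerc → Zubin Rossi → Xander Brown → Oona Ahmed → Odalys Hoffmann → Alba Reyes → Willa Yilmaz → Leo Cohen, which is 8 levels below Judy Ishikawa.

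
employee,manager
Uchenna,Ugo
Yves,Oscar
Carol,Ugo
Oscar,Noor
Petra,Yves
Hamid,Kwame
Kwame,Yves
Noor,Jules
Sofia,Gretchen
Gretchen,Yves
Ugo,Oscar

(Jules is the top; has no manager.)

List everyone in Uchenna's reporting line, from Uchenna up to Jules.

Uchenna -> Ugo -> Oscar -> Noor -> Jules

Uchenna reports to Ugo. Ugo reports to Oscar. Oscar reports to Noor. Noor reports to Jules. Jules is at the top.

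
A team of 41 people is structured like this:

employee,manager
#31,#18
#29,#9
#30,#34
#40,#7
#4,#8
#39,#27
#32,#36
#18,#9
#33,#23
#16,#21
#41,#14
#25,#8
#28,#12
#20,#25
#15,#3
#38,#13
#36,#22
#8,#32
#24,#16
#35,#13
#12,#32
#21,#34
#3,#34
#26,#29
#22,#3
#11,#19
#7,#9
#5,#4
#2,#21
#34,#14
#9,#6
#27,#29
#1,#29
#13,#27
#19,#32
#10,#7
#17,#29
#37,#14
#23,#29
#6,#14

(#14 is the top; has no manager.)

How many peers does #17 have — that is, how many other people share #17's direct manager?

#17 reports to #29. #29's other direct reports are #27, #26, #23, #1 — 4 peers.

4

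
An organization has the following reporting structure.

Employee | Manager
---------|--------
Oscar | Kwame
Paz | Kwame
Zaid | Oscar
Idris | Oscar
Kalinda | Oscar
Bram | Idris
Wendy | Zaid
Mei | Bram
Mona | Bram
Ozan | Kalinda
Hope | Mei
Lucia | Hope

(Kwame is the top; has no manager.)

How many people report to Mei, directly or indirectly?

Mei directly manages Hope. Under Hope: Lucia (1). That's 2 in total.

2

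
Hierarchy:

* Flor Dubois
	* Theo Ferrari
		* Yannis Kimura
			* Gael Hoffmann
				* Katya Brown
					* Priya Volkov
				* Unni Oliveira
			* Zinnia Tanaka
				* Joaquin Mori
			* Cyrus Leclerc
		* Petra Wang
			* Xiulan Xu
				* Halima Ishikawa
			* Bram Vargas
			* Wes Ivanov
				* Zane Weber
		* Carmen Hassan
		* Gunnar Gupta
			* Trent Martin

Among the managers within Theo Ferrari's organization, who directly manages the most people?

Theo Ferrari

Direct-report counts within Theo Ferrari's organization: Theo Ferrari has 4; Gunnar Gupta has 1; Petra Wang has 3; Wes Ivanov has 1; Xiulan Xu has 1; Yannis Kimura has 3; Zinnia Tanaka has 1; Gael Hoffmann has 2; Katya Brown has 1. The largest is 4, held by Theo Ferrari.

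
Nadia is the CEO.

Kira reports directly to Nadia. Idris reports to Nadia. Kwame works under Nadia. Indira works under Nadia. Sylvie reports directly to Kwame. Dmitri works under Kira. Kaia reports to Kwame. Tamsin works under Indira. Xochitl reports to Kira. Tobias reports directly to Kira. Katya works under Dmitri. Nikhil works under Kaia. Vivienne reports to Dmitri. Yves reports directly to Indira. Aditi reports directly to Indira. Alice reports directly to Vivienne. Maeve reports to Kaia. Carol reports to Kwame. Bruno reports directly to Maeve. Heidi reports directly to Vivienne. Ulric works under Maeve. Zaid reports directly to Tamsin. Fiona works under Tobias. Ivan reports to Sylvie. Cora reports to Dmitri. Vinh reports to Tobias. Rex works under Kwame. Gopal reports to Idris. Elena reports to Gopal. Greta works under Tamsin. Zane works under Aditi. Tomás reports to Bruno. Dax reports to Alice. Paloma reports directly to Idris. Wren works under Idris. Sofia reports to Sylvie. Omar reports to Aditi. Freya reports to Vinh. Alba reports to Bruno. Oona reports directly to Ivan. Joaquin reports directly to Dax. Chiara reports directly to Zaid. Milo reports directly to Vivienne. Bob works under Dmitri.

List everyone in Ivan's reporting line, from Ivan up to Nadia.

Ivan reports to Sylvie. Sylvie reports to Kwame. Kwame reports to Nadia. Nadia is at the top.

Ivan -> Sylvie -> Kwame -> Nadia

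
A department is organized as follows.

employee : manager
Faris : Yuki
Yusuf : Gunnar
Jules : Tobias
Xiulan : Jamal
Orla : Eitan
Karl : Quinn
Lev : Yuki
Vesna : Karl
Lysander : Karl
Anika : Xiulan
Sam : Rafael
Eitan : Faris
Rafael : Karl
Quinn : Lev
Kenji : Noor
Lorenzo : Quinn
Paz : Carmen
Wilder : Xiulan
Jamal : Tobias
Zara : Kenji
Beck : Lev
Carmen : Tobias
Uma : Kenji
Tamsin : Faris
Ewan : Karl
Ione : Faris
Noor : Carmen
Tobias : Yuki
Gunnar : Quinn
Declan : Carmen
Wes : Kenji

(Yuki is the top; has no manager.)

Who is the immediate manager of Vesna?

Vesna reports directly to Karl.

Karl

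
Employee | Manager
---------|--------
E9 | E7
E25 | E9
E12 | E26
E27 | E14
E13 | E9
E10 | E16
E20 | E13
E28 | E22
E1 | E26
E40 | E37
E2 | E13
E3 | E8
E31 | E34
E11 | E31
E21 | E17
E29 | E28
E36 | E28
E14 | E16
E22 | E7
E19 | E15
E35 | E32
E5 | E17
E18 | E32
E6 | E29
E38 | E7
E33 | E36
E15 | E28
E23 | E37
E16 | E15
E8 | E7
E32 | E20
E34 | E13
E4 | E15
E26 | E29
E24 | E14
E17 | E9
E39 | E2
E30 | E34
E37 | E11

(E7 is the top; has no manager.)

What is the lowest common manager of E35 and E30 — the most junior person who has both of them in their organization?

E13

E35's chain of managers is E32, E20, E13, E9, E7. E30's chain of managers is E34, E13, E9, E7. The first manager that appears in both chains is E13.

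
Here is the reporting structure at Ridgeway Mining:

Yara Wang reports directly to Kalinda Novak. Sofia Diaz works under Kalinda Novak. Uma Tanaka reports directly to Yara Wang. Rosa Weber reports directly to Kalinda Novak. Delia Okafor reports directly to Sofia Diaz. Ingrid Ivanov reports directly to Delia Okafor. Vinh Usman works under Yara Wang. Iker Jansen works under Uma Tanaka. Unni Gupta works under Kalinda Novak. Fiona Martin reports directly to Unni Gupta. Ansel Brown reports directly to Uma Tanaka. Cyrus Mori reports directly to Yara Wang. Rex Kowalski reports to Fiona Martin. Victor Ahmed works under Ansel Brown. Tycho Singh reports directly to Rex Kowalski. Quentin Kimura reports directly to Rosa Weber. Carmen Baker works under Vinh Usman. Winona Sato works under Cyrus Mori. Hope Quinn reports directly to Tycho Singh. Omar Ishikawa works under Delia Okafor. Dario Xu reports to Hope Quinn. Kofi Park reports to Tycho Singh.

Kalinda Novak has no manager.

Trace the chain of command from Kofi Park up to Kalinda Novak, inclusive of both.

Kofi Park reports to Tycho Singh. Tycho Singh reports to Rex Kowalski. Rex Kowalski reports to Fiona Martin. Fiona Martin reports to Unni Gupta. Unni Gupta reports to Kalinda Novak. Kalinda Novak is at the top.

Kofi Park -> Tycho Singh -> Rex Kowalski -> Fiona Martin -> Unni Gupta -> Kalinda Novak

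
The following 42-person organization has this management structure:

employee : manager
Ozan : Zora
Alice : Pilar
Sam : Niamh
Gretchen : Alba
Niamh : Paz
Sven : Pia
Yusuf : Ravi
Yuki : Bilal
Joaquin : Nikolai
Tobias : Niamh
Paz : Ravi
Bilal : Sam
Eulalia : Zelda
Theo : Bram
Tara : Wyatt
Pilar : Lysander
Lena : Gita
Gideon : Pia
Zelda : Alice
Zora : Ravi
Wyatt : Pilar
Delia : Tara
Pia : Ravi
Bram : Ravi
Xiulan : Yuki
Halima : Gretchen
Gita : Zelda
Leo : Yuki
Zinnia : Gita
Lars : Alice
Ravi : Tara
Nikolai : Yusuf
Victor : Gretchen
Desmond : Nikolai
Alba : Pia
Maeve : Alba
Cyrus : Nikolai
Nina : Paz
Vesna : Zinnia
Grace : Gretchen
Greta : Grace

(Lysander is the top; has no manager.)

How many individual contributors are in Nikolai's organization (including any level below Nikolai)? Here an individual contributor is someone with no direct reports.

3

The people in Nikolai's organization with no one reporting to them are Joaquin, Desmond, Cyrus. That is 3.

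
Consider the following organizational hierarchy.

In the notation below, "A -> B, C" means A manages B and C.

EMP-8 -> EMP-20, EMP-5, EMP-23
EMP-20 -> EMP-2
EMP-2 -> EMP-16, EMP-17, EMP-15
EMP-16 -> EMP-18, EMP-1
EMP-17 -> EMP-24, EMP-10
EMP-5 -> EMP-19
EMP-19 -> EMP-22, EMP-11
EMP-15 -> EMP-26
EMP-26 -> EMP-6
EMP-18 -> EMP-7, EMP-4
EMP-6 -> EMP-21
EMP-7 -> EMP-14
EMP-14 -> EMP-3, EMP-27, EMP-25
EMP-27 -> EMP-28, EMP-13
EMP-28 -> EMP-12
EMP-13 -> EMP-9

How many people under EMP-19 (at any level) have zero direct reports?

2

The people in EMP-19's organization with no one reporting to them are EMP-11, EMP-22. That is 2.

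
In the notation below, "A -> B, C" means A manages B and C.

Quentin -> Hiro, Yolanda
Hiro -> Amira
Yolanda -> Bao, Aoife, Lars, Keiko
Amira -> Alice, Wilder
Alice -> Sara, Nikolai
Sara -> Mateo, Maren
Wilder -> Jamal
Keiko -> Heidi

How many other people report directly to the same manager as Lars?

3

Lars reports to Yolanda. Yolanda's other direct reports are Bao, Aoife, Keiko — 3 peers.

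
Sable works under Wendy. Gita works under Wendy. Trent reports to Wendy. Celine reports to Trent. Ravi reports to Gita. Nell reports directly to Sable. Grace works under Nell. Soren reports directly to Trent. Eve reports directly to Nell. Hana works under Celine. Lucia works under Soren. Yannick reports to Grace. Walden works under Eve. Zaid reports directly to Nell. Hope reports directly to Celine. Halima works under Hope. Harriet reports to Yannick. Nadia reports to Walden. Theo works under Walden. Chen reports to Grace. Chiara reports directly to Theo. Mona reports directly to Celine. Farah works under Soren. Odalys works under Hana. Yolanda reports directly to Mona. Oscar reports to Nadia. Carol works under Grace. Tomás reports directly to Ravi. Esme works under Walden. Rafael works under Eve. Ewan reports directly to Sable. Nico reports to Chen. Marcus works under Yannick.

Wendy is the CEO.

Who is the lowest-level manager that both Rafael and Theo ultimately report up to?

Eve

Rafael's chain of managers is Eve, Nell, Sable, Wendy. Theo's chain of managers is Walden, Eve, Nell, Sable, Wendy. The first manager that appears in both chains is Eve.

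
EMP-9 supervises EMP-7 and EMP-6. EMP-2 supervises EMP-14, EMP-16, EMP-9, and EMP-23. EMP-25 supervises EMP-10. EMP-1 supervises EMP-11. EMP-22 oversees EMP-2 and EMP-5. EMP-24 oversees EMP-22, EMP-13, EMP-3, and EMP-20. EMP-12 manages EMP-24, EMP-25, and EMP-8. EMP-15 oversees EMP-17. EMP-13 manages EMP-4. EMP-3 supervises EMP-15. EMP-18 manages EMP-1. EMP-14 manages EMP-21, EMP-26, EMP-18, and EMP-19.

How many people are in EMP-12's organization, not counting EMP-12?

EMP-12 directly manages EMP-24, EMP-25, EMP-8. Under EMP-24: EMP-20, EMP-3, EMP-15, EMP-17, EMP-13, EMP-4, EMP-22, EMP-5, EMP-2, EMP-23, EMP-9, EMP-6, EMP-7, EMP-16, EMP-14, EMP-26, EMP-19, EMP-18, EMP-1, EMP-11, EMP-21 (21). Under EMP-25: EMP-10 (1). EMP-8 has no reports. So EMP-12's organization is 3 direct reports plus everyone under them: 22 + 2 + 1 = 25.

25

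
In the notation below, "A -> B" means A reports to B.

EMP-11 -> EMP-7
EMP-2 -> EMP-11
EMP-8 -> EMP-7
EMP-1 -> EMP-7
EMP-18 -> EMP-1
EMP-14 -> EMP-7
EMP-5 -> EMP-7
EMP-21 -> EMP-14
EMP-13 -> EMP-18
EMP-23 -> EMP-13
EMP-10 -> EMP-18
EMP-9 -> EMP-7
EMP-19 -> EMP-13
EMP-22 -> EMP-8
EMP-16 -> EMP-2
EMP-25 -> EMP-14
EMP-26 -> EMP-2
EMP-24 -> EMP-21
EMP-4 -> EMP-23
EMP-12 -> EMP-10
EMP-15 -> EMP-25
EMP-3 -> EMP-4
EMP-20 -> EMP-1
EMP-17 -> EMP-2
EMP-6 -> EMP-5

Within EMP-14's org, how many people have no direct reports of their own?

The people in EMP-14's organization with no one reporting to them are EMP-15, EMP-24. That is 2.

2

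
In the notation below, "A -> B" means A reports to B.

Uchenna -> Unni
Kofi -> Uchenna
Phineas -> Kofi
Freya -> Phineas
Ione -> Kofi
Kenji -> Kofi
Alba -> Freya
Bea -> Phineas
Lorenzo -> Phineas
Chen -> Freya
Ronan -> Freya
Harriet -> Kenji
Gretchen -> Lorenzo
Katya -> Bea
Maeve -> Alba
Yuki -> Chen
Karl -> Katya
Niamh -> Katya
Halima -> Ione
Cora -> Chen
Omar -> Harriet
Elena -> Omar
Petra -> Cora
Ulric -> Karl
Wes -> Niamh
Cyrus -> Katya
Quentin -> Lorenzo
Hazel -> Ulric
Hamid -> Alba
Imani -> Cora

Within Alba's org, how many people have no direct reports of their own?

2

The people in Alba's organization with no one reporting to them are Hamid, Maeve. That is 2.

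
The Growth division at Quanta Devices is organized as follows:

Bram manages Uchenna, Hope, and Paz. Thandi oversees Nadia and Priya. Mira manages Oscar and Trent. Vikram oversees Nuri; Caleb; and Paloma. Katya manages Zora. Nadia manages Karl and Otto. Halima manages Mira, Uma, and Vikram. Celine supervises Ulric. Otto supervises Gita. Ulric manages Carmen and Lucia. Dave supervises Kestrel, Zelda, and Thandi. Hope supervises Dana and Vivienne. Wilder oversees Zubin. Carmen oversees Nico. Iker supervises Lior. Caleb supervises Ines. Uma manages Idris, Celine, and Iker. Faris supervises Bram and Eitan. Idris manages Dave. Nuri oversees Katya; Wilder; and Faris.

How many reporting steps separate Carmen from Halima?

4

Chain from Carmen up to Halima: Carmen → Ulric → Celine → Uma → Halima. That is 4 steps up, so Carmen is 4 levels below Halima.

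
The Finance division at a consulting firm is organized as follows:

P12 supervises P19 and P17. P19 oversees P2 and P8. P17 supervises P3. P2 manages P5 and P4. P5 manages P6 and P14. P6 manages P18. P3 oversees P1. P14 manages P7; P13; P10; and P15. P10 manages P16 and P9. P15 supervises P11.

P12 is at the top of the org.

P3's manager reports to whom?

P3 reports to P17, and P17 reports to P12. So P3's skip-level manager is P12.

P12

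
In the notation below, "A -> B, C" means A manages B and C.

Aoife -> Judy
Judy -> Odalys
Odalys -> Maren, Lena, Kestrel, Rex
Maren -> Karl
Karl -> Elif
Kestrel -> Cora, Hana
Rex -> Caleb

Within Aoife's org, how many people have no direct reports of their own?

The people in Aoife's organization with no one reporting to them are Caleb, Hana, Cora, Lena, Elif. That is 5.

5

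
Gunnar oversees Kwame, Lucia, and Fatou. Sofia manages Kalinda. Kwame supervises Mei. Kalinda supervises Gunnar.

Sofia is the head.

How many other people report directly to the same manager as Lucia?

Lucia reports to Gunnar. Gunnar's other direct reports are Kwame, Fatou — 2 peers.

2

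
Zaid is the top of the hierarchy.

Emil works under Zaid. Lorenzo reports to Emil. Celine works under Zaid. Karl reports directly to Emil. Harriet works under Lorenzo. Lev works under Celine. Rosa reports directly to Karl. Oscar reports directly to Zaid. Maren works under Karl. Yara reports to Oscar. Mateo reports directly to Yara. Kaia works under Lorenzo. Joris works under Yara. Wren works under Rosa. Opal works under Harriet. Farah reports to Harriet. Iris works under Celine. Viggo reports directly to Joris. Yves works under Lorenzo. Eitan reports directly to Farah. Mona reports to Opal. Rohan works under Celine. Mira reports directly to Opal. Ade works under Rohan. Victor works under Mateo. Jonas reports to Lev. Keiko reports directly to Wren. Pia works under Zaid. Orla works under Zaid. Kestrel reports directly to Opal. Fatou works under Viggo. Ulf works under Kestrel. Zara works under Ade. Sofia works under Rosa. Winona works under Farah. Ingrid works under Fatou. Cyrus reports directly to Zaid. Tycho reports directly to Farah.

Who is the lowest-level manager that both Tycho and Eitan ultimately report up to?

Tycho's chain of managers is Farah, Harriet, Lorenzo, Emil, Zaid. Eitan's chain of managers is Farah, Harriet, Lorenzo, Emil, Zaid. The first manager that appears in both chains is Farah.

Farah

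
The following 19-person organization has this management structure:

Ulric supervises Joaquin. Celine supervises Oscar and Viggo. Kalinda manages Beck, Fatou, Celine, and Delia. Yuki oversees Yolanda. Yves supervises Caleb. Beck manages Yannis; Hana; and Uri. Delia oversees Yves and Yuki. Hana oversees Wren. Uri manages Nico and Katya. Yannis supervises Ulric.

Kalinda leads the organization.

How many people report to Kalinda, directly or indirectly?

Kalinda directly manages Beck, Fatou, Celine, Delia. Under Beck: Uri, Katya, Nico, Hana, Wren, Yannis, Ulric, Joaquin (8). Fatou has no reports. Under Celine: Viggo, Oscar (2). Under Delia: Yuki, Yolanda, Yves, Caleb (4). So Kalinda's organization is 4 direct reports plus everyone under them: 9 + 1 + 3 + 5 = 18.

18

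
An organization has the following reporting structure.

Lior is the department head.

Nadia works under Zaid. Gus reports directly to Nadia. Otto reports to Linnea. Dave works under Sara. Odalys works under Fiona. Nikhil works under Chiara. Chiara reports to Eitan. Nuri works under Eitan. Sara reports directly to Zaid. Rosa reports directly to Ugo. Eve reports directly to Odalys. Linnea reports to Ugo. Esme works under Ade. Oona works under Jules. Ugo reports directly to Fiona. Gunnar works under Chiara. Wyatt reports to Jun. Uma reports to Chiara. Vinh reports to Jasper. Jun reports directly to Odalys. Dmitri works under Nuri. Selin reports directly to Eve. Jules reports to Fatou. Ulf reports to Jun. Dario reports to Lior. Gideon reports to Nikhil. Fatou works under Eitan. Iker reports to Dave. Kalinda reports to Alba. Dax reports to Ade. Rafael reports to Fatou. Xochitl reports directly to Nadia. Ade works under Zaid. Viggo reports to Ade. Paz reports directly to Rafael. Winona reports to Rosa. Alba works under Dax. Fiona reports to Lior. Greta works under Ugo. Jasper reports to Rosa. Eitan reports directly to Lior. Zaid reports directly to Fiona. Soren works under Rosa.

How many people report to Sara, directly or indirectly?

2

Sara directly manages Dave. Under Dave: Iker (1). That's 2 in total.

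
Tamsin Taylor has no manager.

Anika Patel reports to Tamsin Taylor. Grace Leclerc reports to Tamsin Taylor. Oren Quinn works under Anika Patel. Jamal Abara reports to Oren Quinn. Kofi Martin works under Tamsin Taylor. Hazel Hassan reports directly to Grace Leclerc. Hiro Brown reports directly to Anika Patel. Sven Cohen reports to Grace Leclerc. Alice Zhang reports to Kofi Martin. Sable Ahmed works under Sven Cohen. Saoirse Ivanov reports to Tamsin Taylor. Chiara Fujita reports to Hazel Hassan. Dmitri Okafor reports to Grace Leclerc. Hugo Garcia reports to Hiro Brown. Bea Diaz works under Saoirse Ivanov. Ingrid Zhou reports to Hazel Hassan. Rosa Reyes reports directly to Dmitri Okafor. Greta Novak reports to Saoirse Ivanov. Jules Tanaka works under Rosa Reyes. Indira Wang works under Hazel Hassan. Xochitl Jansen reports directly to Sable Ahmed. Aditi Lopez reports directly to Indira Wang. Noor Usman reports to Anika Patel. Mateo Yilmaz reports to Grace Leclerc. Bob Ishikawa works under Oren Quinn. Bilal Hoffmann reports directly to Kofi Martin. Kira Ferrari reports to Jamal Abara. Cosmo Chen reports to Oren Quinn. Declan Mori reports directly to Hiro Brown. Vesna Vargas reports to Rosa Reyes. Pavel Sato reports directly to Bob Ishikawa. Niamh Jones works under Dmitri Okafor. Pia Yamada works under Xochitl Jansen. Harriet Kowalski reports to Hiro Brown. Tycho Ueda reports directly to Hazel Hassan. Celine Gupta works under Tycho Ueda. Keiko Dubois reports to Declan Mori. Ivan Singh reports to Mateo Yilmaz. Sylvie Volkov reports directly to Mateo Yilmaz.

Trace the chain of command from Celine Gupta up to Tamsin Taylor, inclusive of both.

Celine Gupta reports to Tycho Ueda. Tycho Ueda reports to Hazel Hassan. Hazel Hassan reports to Grace Leclerc. Grace Leclerc reports to Tamsin Taylor. Tamsin Taylor is at the top.

Celine Gupta -> Tycho Ueda -> Hazel Hassan -> Grace Leclerc -> Tamsin Taylor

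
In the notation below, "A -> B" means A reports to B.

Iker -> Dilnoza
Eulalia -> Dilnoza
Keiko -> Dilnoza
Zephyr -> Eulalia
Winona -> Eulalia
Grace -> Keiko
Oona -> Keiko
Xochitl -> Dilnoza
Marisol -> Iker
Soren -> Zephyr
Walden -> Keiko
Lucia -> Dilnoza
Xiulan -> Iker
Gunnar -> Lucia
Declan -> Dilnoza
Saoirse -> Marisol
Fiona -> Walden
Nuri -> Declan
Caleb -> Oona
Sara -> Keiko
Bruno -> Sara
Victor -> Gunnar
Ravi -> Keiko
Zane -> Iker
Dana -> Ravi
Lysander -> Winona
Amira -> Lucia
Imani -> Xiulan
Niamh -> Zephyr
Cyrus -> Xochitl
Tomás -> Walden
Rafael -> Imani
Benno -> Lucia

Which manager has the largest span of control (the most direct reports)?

Direct-report counts: Dilnoza has 6; Declan has 1; Lucia has 3; Gunnar has 1; Xochitl has 1; Keiko has 5; Ravi has 1; Sara has 1; Walden has 2; Oona has 1; Eulalia has 2; Winona has 1; Zephyr has 2; Iker has 3; Xiulan has 1; Imani has 1; Marisol has 1. The largest is 6, held by Dilnoza.

Dilnoza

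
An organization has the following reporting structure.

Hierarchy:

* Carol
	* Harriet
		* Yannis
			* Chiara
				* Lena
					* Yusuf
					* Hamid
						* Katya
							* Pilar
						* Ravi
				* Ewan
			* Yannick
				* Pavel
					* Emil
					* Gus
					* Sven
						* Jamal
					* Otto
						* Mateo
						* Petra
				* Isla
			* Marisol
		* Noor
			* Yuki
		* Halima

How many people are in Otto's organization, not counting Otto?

2

Otto directly manages Mateo, Petra. Mateo has no reports. Petra has no reports. So Otto's organization is 2 direct reports plus everyone under them: 1 + 1 = 2.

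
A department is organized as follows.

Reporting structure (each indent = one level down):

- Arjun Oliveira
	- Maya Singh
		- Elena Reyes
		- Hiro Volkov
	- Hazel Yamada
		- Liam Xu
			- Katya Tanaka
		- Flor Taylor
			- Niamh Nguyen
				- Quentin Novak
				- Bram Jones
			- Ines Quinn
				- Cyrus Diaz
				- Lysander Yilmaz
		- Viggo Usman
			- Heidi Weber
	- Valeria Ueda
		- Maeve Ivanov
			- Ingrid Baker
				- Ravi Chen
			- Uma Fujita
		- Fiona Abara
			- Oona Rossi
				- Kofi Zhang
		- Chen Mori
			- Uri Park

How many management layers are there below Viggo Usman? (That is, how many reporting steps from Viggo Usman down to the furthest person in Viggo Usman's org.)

1

The longest chain under Viggo Usman runs Viggo Usman → Heidi Weber, which is 1 level below Viggo Usman.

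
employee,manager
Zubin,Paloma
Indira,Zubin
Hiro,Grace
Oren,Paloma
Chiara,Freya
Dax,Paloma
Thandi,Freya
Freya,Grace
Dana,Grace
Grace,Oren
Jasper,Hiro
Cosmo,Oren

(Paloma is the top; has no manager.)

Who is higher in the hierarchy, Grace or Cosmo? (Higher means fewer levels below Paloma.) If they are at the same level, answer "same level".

Both Grace and Cosmo are 2 levels below Paloma.

same level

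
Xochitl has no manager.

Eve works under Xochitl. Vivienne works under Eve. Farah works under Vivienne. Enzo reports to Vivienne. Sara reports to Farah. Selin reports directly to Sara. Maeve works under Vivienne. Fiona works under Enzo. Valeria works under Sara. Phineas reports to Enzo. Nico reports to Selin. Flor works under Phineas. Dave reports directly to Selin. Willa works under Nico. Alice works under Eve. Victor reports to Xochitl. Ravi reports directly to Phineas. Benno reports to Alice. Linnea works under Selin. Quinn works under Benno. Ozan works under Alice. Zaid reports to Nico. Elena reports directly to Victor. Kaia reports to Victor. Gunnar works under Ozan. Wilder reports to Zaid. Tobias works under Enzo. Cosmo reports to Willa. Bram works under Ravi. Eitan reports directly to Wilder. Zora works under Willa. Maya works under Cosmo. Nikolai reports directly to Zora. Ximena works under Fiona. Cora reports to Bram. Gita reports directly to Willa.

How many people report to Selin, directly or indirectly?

12

Selin directly manages Nico, Dave, Linnea. Under Nico: Zaid, Wilder, Eitan, Willa, Gita, Zora, Nikolai, Cosmo, Maya (9). Dave has no reports. Linnea has no reports. So Selin's organization is 3 direct reports plus everyone under them: 10 + 1 + 1 = 12.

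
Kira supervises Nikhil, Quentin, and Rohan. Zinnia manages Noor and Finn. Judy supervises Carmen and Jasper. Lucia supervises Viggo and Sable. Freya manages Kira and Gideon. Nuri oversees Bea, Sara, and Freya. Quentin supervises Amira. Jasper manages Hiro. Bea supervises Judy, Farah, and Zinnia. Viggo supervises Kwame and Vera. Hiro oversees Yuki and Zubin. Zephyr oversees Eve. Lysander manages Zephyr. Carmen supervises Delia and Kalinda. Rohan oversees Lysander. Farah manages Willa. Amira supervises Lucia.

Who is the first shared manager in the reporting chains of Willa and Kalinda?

Bea

Willa's chain of managers is Farah, Bea, Nuri. Kalinda's chain of managers is Carmen, Judy, Bea, Nuri. The first manager that appears in both chains is Bea.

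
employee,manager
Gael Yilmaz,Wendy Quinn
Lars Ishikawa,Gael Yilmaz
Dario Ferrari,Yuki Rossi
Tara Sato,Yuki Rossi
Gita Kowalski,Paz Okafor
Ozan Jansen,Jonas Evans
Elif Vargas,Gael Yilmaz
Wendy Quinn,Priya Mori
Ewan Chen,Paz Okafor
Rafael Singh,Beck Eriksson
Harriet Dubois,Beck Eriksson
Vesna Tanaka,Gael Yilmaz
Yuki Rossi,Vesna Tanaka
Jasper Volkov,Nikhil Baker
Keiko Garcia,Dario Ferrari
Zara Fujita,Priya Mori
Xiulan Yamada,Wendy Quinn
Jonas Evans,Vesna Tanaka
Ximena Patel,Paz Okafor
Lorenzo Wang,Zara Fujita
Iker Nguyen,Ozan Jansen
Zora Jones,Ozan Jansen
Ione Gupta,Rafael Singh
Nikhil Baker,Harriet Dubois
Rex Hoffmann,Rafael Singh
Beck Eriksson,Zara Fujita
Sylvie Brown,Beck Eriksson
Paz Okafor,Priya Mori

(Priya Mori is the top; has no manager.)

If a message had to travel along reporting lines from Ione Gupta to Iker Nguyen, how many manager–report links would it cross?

Ione Gupta is 4 levels below Priya Mori, and Iker Nguyen is 6 levels below Priya Mori (their lowest common manager). The shortest path runs up from Ione Gupta to Priya Mori and back down to Iker Nguyen: 4 + 6 = 10 links.

10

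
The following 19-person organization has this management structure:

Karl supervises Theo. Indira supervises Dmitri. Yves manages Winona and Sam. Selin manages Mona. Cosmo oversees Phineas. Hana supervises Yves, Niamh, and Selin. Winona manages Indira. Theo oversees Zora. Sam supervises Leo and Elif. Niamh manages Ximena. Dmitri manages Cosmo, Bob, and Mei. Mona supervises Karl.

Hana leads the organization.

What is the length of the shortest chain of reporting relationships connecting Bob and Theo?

9

Bob is 5 levels below Hana, and Theo is 4 levels below Hana (their lowest common manager). The shortest path runs up from Bob to Hana and back down to Theo: 5 + 4 = 9 links.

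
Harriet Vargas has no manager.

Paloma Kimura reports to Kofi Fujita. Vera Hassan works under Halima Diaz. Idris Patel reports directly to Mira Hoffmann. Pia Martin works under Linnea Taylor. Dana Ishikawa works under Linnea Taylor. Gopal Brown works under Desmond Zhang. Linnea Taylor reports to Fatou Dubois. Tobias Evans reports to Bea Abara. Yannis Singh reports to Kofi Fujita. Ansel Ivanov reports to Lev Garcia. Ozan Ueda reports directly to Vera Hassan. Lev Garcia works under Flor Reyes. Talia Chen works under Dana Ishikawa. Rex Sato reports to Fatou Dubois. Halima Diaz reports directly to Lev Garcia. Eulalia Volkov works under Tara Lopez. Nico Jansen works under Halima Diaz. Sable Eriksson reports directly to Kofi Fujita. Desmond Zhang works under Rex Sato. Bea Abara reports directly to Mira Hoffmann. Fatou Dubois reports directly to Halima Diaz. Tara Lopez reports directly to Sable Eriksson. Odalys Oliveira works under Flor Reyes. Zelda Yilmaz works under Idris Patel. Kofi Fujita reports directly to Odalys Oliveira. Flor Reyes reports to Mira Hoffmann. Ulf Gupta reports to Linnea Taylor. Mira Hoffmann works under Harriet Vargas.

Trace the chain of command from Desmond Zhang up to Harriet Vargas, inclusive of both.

Desmond Zhang reports to Rex Sato. Rex Sato reports to Fatou Dubois. Fatou Dubois reports to Halima Diaz. Halima Diaz reports to Lev Garcia. Lev Garcia reports to Flor Reyes. Flor Reyes reports to Mira Hoffmann. Mira Hoffmann reports to Harriet Vargas. Harriet Vargas is at the top.

Desmond Zhang -> Rex Sato -> Fatou Dubois -> Halima Diaz -> Lev Garcia -> Flor Reyes -> Mira Hoffmann -> Harriet Vargas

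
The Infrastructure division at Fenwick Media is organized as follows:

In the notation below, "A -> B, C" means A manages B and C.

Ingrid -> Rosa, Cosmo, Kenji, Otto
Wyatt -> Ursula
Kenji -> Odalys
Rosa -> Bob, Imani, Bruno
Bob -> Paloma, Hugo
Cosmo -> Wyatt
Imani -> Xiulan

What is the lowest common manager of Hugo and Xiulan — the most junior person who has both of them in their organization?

Rosa

Hugo's chain of managers is Bob, Rosa, Ingrid. Xiulan's chain of managers is Imani, Rosa, Ingrid. The first manager that appears in both chains is Rosa.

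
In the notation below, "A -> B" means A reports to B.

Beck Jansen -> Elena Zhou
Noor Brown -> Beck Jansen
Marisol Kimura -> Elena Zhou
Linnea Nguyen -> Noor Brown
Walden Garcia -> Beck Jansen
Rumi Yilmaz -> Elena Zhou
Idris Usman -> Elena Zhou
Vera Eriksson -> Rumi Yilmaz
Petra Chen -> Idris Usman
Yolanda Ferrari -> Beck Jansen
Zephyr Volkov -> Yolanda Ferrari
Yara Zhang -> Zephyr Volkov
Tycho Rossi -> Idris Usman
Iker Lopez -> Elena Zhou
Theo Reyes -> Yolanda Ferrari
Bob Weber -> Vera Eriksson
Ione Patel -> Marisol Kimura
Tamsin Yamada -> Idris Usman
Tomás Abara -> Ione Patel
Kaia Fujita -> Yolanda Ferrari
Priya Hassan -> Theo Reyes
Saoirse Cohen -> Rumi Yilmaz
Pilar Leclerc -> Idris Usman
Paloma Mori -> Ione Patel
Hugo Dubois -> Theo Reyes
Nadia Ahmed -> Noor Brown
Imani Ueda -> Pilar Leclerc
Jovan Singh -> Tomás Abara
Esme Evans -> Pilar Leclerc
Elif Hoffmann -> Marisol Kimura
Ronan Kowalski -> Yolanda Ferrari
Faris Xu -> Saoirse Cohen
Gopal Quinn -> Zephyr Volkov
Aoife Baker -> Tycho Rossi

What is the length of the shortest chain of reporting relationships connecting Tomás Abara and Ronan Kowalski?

6

Tomás Abara is 3 levels below Elena Zhou, and Ronan Kowalski is 3 levels below Elena Zhou (their lowest common manager). The shortest path runs up from Tomás Abara to Elena Zhou and back down to Ronan Kowalski: 3 + 3 = 6 links.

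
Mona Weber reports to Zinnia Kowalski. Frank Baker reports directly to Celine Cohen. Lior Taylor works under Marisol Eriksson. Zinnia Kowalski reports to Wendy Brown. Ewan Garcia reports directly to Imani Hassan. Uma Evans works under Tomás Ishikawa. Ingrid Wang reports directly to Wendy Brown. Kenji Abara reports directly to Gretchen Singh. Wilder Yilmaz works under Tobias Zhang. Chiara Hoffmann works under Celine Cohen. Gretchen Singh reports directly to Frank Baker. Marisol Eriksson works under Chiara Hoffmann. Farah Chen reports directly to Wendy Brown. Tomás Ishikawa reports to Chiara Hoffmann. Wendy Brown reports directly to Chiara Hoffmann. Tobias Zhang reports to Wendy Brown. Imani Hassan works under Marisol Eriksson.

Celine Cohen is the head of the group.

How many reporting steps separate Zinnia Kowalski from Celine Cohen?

Chain from Zinnia Kowalski up to Celine Cohen: Zinnia Kowalski → Wendy Brown → Chiara Hoffmann → Celine Cohen. That is 3 steps up, so Zinnia Kowalski is 3 levels below Celine Cohen.

3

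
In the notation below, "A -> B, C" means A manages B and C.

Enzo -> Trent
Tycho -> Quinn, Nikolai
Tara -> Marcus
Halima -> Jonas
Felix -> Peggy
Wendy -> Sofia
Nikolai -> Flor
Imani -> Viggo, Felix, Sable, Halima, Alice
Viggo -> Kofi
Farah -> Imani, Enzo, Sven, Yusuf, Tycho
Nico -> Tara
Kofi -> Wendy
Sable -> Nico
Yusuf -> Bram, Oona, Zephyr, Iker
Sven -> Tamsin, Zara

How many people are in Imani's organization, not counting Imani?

13

Imani directly manages Viggo, Felix, Sable, Halima, Alice. Under Viggo: Kofi, Wendy, Sofia (3). Under Felix: Peggy (1). Under Sable: Nico, Tara, Marcus (3). Under Halima: Jonas (1). Alice has no reports. So Imani's organization is 5 direct reports plus everyone under them: 4 + 2 + 4 + 2 + 1 = 13.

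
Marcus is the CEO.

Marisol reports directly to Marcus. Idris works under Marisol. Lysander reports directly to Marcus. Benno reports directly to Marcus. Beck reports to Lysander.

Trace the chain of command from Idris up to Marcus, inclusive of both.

Idris -> Marisol -> Marcus

Idris reports to Marisol. Marisol reports to Marcus. Marcus is at the top.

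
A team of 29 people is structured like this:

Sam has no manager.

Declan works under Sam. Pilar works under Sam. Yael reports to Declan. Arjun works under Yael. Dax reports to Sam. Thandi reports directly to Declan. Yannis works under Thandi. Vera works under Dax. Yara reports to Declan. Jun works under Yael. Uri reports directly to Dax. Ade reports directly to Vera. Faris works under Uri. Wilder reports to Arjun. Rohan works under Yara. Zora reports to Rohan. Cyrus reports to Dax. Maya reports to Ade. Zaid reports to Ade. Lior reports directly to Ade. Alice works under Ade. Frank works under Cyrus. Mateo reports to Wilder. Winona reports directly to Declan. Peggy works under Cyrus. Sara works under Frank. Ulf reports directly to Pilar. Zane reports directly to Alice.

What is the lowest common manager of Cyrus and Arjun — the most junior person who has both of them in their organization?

Sam

Cyrus's chain of managers is Dax, Sam. Arjun's chain of managers is Yael, Declan, Sam. The first manager that appears in both chains is Sam.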